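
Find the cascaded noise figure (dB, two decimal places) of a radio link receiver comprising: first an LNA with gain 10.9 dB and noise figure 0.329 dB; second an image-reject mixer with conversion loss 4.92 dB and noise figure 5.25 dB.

Convert to linear (a loss of L dB is a gain of −L dB): F_i = 10^(NF_i/10), G_i = 10^(G_i,dB/10)
  Stage 1: F_1 = 10^(0.329/10) = 1.079, G_1 = 10^(10.9/10) = 12.30
  Stage 2: F_2 = 10^(5.25/10) = 3.350, G_2 = 10^(−4.92/10) = 0.3221
Friis cascade:
  F = 1.079 + (3.350 − 1)/12.30 = 1.270
NF = 10 log₁₀(1.270) = 1.04 dB

1.04 dB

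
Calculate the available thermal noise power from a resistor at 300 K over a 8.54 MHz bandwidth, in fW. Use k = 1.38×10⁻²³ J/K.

P_n = kTB = 1.38×10⁻²³ × 300 × 8.54×10⁶ = 3.54×10⁻¹⁴ W = 35.4 fW

35.4 fW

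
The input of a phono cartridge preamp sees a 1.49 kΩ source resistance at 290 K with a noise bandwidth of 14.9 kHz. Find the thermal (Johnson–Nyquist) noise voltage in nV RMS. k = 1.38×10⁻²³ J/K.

596 nV

V_n = √(4kTRB)
4kTRB = 4 × 1.38×10⁻²³ × 290 × 1.49×10³ × 1.49×10⁴ = 3.55×10⁻¹³ V²
V_n = √(3.55×10⁻¹³) = 5.96×10⁻⁷ V = 596 nV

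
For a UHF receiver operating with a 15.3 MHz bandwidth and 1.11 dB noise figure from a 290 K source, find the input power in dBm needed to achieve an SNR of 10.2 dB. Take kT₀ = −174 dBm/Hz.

−90.8 dBm

Sensitivity = −174 + 10 log₁₀(B) + NF + SNR_min
= −174 + 71.85 + 1.11 + 10.2
= −90.84 dBm → −90.8 dBm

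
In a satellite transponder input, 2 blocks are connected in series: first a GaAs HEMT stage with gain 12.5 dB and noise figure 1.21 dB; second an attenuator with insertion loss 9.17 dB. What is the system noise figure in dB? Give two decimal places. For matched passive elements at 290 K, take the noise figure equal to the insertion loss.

Convert to linear (a loss of L dB is a gain of −L dB): F_i = 10^(NF_i/10), G_i = 10^(G_i,dB/10)
  Stage 1: F_1 = 10^(1.21/10) = 1.321, G_1 = 10^(12.5/10) = 17.78
  Stage 2: F_2 = 10^(9.17/10) = 8.260, G_2 = 10^(−9.17/10) = 0.1211
Friis cascade:
  F = 1.321 + (8.260 − 1)/17.78 = 1.730
NF = 10 log₁₀(1.730) = 2.38 dB

2.38 dB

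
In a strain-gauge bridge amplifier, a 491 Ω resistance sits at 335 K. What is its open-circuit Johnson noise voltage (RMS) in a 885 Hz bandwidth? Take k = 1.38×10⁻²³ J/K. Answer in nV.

89.6 nV

V_n = √(4kTRB)
4kTRB = 4 × 1.38×10⁻²³ × 335 × 4.91×10² × 8.85×10² = 8.04×10⁻¹⁵ V²
V_n = √(8.04×10⁻¹⁵) = 8.96×10⁻⁸ V = 89.6 nV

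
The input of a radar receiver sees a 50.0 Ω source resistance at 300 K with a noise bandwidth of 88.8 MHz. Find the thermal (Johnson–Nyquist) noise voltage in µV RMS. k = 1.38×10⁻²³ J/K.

8.57 µV

V_n = √(4kTRB)
4kTRB = 4 × 1.38×10⁻²³ × 300 × 5.00×10¹ × 8.88×10⁷ = 7.35×10⁻¹¹ V²
V_n = √(7.35×10⁻¹¹) = 8.57×10⁻⁶ V = 8.57 µV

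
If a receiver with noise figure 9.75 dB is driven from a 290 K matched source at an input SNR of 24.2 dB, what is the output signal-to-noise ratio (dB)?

By definition F = SNR_in/SNR_out, so in dB: SNR_out = SNR_in − NF
SNR_out = 24.2 − 9.75 = 14.45 dB

14.45 dB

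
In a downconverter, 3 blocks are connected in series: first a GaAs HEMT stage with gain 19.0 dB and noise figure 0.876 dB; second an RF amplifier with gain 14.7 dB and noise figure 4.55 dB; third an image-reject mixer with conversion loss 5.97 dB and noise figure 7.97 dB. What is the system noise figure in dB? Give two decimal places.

Convert to linear (a loss of L dB is a gain of −L dB): F_i = 10^(NF_i/10), G_i = 10^(G_i,dB/10)
  Stage 1: F_1 = 10^(0.876/10) = 1.223, G_1 = 10^(19.0/10) = 79.43
  Stage 2: F_2 = 10^(4.55/10) = 2.851, G_2 = 10^(14.7/10) = 29.51
  Stage 3: F_3 = 10^(7.97/10) = 6.266, G_3 = 10^(−5.97/10) = 0.2529
Friis cascade:
  F = 1.223 + (2.851 − 1)/79.43 + (6.266 − 1)/2344 = 1.249
NF = 10 log₁₀(1.249) = 0.97 dB

0.97 dB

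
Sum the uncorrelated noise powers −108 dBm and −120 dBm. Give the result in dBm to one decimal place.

Convert to linear, add, convert back:
P₁ = 1.58×10⁻¹⁴ W, P₂ = 1.00×10⁻¹⁵ W
P_tot = 1.68×10⁻¹⁴ W → 10 log₁₀(P_tot / 10⁻³) = −107.7 dBm

−107.7 dBm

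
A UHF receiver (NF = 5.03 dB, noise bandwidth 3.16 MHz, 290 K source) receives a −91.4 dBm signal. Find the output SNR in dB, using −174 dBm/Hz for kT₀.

Noise floor: N = −174 + 10 log₁₀(B) + NF
10 log₁₀(3.16×10⁶) = 65 dB
N = −174 + 65 + 5.03 = −103.97 dBm
SNR = P_sig − N = −91.4 − (−103.97) = 12.57 dB → 12.6 dB

12.6 dB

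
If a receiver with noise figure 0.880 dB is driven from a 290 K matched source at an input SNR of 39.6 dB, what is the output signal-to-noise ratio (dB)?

38.720 dB

By definition F = SNR_in/SNR_out, so in dB: SNR_out = SNR_in − NF
SNR_out = 39.6 − 0.880 = 38.720 dB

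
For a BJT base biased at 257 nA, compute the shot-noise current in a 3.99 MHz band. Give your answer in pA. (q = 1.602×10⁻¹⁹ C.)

I_n = √(2qI·B)
2qI·B = 2 × 1.602×10⁻¹⁹ × 2.57×10⁻⁷ × 3.99×10⁶ = 3.29×10⁻¹⁹ A²
I_n = √(3.29×10⁻¹⁹) = 5.73×10⁻¹⁰ A = 573 pA

573 pA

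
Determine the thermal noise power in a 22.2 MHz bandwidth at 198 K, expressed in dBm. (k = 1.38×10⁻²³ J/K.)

P_n = kTB = 1.38×10⁻²³ × 198 × 2.22×10⁷ = 6.07×10⁻¹⁴ W
In dBm: 10 log₁₀(6.07×10⁻¹⁴ / 10⁻³) = −102.2 dBm

−102.2 dBm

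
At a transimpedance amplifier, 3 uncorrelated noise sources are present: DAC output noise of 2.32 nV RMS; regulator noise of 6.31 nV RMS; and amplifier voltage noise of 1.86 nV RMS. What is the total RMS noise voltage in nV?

6.98 nV

Uncorrelated sources add in power (mean-square): V_tot = √(ΣV_i²)
V_tot = √[(2.32×10⁻⁹)² + (6.31×10⁻⁹)² + (1.86×10⁻⁹)²] = 6.98×10⁻⁹ V = 6.98 nV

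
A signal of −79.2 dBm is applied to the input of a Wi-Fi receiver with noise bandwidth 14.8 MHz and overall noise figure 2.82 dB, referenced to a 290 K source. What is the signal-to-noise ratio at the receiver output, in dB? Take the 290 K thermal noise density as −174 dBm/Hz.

Noise floor: N = −174 + 10 log₁₀(B) + NF
10 log₁₀(1.48×10⁷) = 71.7 dB
N = −174 + 71.7 + 2.82 = −99.48 dBm
SNR = P_sig − N = −79.2 − (−99.48) = 20.28 dB → 20.3 dB

20.3 dB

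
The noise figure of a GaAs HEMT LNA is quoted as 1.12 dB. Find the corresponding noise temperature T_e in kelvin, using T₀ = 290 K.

F = 10^(1.12/10) = 1.2942
T_e = (F − 1)·T₀ = (1.2942 − 1) × 290 = 85.3 K

85.3 K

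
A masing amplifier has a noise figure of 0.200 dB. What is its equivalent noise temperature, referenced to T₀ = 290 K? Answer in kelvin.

F = 10^(0.200/10) = 1.04713
T_e = (F − 1)·T₀ = (1.04713 − 1) × 290 = 13.7 K

13.7 K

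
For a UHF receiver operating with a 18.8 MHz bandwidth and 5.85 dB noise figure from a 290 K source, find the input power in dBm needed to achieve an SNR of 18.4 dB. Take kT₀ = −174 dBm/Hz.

−77.0 dBm

Sensitivity = −174 + 10 log₁₀(B) + NF + SNR_min
= −174 + 72.74 + 5.85 + 18.4
= −77.01 dBm → −77.0 dBm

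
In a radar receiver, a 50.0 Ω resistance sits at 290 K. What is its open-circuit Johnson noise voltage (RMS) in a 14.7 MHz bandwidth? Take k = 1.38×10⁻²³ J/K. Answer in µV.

3.43 µV

V_n = √(4kTRB)
4kTRB = 4 × 1.38×10⁻²³ × 290 × 5.00×10¹ × 1.47×10⁷ = 1.18×10⁻¹¹ V²
V_n = √(1.18×10⁻¹¹) = 3.43×10⁻⁶ V = 3.43 µV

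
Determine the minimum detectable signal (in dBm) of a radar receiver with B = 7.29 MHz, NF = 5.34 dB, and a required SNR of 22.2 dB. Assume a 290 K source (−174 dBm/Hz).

−77.8 dBm

Sensitivity = −174 + 10 log₁₀(B) + NF + SNR_min
= −174 + 68.63 + 5.34 + 22.2
= −77.83 dBm → −77.8 dBm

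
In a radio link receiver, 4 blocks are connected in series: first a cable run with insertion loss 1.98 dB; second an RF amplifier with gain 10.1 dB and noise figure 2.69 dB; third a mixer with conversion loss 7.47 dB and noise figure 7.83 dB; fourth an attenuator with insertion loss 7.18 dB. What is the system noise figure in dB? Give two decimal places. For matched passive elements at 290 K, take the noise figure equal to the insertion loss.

8.66 dB

Convert to linear (a loss of L dB is a gain of −L dB): F_i = 10^(NF_i/10), G_i = 10^(G_i,dB/10)
  Stage 1: F_1 = 10^(1.98/10) = 1.578, G_1 = 10^(−1.98/10) = 0.6339
  Stage 2: F_2 = 10^(2.69/10) = 1.858, G_2 = 10^(10.1/10) = 10.23
  Stage 3: F_3 = 10^(7.83/10) = 6.067, G_3 = 10^(−7.47/10) = 0.1791
  Stage 4: F_4 = 10^(7.18/10) = 5.224, G_4 = 10^(−7.18/10) = 0.1914
Friis cascade:
  F = 1.578 + (1.858 − 1)/0.6339 + (6.067 − 1)/6.486 + (5.224 − 1)/1.161 = 7.349
NF = 10 log₁₀(7.349) = 8.66 dB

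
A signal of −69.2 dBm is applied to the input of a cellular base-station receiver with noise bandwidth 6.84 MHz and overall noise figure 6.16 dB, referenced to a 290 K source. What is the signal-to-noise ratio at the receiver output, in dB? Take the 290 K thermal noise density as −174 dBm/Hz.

30.3 dB

Noise floor: N = −174 + 10 log₁₀(B) + NF
10 log₁₀(6.84×10⁶) = 68.35 dB
N = −174 + 68.35 + 6.16 = −99.49 dBm
SNR = P_sig − N = −69.2 − (−99.49) = 30.29 dB → 30.3 dB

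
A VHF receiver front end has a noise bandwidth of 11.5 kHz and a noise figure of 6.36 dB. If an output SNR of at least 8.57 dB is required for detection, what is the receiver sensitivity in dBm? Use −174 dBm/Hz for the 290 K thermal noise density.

Sensitivity = −174 + 10 log₁₀(B) + NF + SNR_min
= −174 + 40.61 + 6.36 + 8.57
= −118.46 dBm → −118.5 dBm

−118.5 dBm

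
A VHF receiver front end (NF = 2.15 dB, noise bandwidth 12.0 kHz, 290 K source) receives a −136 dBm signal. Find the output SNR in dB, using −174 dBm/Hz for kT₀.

Noise floor: N = −174 + 10 log₁₀(B) + NF
10 log₁₀(1.20×10⁴) = 40.79 dB
N = −174 + 40.79 + 2.15 = −131.06 dBm
SNR = P_sig − N = −136 − (−131.06) = −4.94 dB → −4.9 dB

−4.9 dB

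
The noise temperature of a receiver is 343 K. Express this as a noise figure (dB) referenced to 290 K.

F = 1 + T_e/T₀ = 1 + 343/290 = 2.18276
NF = 10 log₁₀(2.18276) = 3.39 dB

3.39 dB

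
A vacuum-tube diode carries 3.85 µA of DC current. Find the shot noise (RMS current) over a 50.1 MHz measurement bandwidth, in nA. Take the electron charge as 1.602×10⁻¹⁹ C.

I_n = √(2qI·B)
2qI·B = 2 × 1.602×10⁻¹⁹ × 3.85×10⁻⁶ × 5.01×10⁷ = 6.18×10⁻¹⁷ A²
I_n = √(6.18×10⁻¹⁷) = 7.86×10⁻⁹ A = 7.86 nA

7.86 nA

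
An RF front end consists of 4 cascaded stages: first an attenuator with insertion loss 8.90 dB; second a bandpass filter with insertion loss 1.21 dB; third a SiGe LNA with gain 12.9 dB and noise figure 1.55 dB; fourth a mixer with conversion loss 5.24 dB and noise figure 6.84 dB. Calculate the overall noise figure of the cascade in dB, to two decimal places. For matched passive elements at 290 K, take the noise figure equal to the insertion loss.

Convert to linear (a loss of L dB is a gain of −L dB): F_i = 10^(NF_i/10), G_i = 10^(G_i,dB/10)
  Stage 1: F_1 = 10^(8.90/10) = 7.762, G_1 = 10^(−8.90/10) = 0.1288
  Stage 2: F_2 = 10^(1.21/10) = 1.321, G_2 = 10^(−1.21/10) = 0.7568
  Stage 3: F_3 = 10^(1.55/10) = 1.429, G_3 = 10^(12.9/10) = 19.50
  Stage 4: F_4 = 10^(6.84/10) = 4.831, G_4 = 10^(−5.24/10) = 0.2992
Friis cascade:
  F = 7.762 + (1.321 − 1)/0.1288 + (1.429 − 1)/0.09750 + (4.831 − 1)/1.901 = 16.67
NF = 10 log₁₀(16.67) = 12.22 dB

12.22 dB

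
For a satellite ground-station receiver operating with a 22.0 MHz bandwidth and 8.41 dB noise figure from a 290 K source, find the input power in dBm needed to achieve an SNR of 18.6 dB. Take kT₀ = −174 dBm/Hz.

Sensitivity = −174 + 10 log₁₀(B) + NF + SNR_min
= −174 + 73.42 + 8.41 + 18.6
= −73.57 dBm → −73.6 dBm

−73.6 dBm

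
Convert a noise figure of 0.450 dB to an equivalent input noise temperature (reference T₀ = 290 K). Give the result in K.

31.7 K

F = 10^(0.450/10) = 1.10917
T_e = (F − 1)·T₀ = (1.10917 − 1) × 290 = 31.7 K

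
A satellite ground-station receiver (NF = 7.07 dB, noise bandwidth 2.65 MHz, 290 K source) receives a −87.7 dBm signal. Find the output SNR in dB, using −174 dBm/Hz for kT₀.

Noise floor: N = −174 + 10 log₁₀(B) + NF
10 log₁₀(2.65×10⁶) = 64.23 dB
N = −174 + 64.23 + 7.07 = −102.70 dBm
SNR = P_sig − N = −87.7 − (−102.70) = 15.00 dB → 15.0 dB

15.0 dB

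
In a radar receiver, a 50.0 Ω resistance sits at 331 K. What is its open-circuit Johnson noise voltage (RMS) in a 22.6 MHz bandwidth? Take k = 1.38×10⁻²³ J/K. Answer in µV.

4.54 µV

V_n = √(4kTRB)
4kTRB = 4 × 1.38×10⁻²³ × 331 × 5.00×10¹ × 2.26×10⁷ = 2.06×10⁻¹¹ V²
V_n = √(2.06×10⁻¹¹) = 4.54×10⁻⁶ V = 4.54 µV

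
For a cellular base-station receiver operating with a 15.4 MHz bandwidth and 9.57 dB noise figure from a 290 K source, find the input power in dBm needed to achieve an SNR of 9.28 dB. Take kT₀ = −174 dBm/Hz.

Sensitivity = −174 + 10 log₁₀(B) + NF + SNR_min
= −174 + 71.88 + 9.57 + 9.28
= −83.27 dBm → −83.3 dBm

−83.3 dBm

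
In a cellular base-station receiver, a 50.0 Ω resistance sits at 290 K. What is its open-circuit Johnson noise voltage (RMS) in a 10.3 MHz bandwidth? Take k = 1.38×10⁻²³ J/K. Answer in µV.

2.87 µV

V_n = √(4kTRB)
4kTRB = 4 × 1.38×10⁻²³ × 290 × 5.00×10¹ × 1.03×10⁷ = 8.24×10⁻¹² V²
V_n = √(8.24×10⁻¹²) = 2.87×10⁻⁶ V = 2.87 µV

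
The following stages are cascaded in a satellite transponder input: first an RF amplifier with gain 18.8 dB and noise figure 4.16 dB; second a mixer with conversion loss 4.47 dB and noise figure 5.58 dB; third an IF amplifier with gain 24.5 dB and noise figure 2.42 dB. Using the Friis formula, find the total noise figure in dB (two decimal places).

Convert to linear (a loss of L dB is a gain of −L dB): F_i = 10^(NF_i/10), G_i = 10^(G_i,dB/10)
  Stage 1: F_1 = 10^(4.16/10) = 2.606, G_1 = 10^(18.8/10) = 75.86
  Stage 2: F_2 = 10^(5.58/10) = 3.614, G_2 = 10^(−4.47/10) = 0.3573
  Stage 3: F_3 = 10^(2.42/10) = 1.746, G_3 = 10^(24.5/10) = 281.8
Friis cascade:
  F = 2.606 + (3.614 − 1)/75.86 + (1.746 − 1)/27.10 = 2.668
NF = 10 log₁₀(2.668) = 4.26 dB

4.26 dB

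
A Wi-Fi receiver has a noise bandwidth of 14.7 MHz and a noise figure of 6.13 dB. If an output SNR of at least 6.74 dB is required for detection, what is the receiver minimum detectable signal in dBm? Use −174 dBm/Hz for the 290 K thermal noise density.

−89.5 dBm

Sensitivity = −174 + 10 log₁₀(B) + NF + SNR_min
= −174 + 71.67 + 6.13 + 6.74
= −89.46 dBm → −89.5 dBm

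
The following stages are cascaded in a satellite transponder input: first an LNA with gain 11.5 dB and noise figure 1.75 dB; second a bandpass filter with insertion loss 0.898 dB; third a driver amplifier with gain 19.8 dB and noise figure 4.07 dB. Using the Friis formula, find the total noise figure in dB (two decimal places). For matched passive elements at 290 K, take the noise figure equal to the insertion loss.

2.17 dB

Convert to linear (a loss of L dB is a gain of −L dB): F_i = 10^(NF_i/10), G_i = 10^(G_i,dB/10)
  Stage 1: F_1 = 10^(1.75/10) = 1.496, G_1 = 10^(11.5/10) = 14.13
  Stage 2: F_2 = 10^(0.898/10) = 1.230, G_2 = 10^(−0.898/10) = 0.8132
  Stage 3: F_3 = 10^(4.07/10) = 2.553, G_3 = 10^(19.8/10) = 95.50
Friis cascade:
  F = 1.496 + (1.230 − 1)/14.13 + (2.553 − 1)/11.49 = 1.648
NF = 10 log₁₀(1.648) = 2.17 dB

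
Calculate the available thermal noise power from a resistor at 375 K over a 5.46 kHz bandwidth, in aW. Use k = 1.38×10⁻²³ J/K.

28.3 aW

P_n = kTB = 1.38×10⁻²³ × 375 × 5.46×10³ = 2.83×10⁻¹⁷ W = 28.3 aW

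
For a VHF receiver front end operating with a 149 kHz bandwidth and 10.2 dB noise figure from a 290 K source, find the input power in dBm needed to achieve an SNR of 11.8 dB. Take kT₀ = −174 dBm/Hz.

−100.3 dBm

Sensitivity = −174 + 10 log₁₀(B) + NF + SNR_min
= −174 + 51.73 + 10.2 + 11.8
= −100.27 dBm → −100.3 dBm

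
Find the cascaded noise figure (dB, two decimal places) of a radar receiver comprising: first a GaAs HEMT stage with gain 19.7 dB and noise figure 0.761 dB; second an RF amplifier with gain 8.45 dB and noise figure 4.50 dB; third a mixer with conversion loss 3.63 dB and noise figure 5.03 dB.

Convert to linear (a loss of L dB is a gain of −L dB): F_i = 10^(NF_i/10), G_i = 10^(G_i,dB/10)
  Stage 1: F_1 = 10^(0.761/10) = 1.192, G_1 = 10^(19.7/10) = 93.33
  Stage 2: F_2 = 10^(4.50/10) = 2.818, G_2 = 10^(8.45/10) = 6.998
  Stage 3: F_3 = 10^(5.03/10) = 3.184, G_3 = 10^(−3.63/10) = 0.4335
Friis cascade:
  F = 1.192 + (2.818 − 1)/93.33 + (3.184 − 1)/653.1 = 1.214
NF = 10 log₁₀(1.214) = 0.84 dB

0.84 dB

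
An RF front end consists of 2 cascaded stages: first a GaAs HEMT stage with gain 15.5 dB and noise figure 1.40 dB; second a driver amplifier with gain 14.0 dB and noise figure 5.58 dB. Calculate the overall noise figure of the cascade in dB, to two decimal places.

Convert to linear (a loss of L dB is a gain of −L dB): F_i = 10^(NF_i/10), G_i = 10^(G_i,dB/10)
  Stage 1: F_1 = 10^(1.40/10) = 1.380, G_1 = 10^(15.5/10) = 35.48
  Stage 2: F_2 = 10^(5.58/10) = 3.614, G_2 = 10^(14.0/10) = 25.12
Friis cascade:
  F = 1.380 + (3.614 − 1)/35.48 = 1.454
NF = 10 log₁₀(1.454) = 1.63 dB

1.63 dB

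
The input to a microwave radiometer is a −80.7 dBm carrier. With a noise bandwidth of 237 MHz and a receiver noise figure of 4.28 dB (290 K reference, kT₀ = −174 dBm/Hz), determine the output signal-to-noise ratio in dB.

5.3 dB

Noise floor: N = −174 + 10 log₁₀(B) + NF
10 log₁₀(2.37×10⁸) = 83.75 dB
N = −174 + 83.75 + 4.28 = −85.97 dBm
SNR = P_sig − N = −80.7 − (−85.97) = 5.27 dB → 5.3 dB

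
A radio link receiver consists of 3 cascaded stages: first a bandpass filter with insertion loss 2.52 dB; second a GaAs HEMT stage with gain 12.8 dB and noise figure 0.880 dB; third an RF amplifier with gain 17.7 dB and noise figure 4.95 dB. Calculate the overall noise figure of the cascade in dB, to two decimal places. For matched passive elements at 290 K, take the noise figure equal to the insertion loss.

Convert to linear (a loss of L dB is a gain of −L dB): F_i = 10^(NF_i/10), G_i = 10^(G_i,dB/10)
  Stage 1: F_1 = 10^(2.52/10) = 1.786, G_1 = 10^(−2.52/10) = 0.5598
  Stage 2: F_2 = 10^(0.880/10) = 1.225, G_2 = 10^(12.8/10) = 19.05
  Stage 3: F_3 = 10^(4.95/10) = 3.126, G_3 = 10^(17.7/10) = 58.88
Friis cascade:
  F = 1.786 + (1.225 − 1)/0.5598 + (3.126 − 1)/10.67 = 2.387
NF = 10 log₁₀(2.387) = 3.78 dB

3.78 dB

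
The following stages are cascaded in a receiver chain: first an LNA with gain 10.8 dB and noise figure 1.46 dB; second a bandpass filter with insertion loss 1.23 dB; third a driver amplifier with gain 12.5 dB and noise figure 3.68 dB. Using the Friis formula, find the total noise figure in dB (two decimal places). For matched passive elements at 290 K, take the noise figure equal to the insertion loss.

1.97 dB

Convert to linear (a loss of L dB is a gain of −L dB): F_i = 10^(NF_i/10), G_i = 10^(G_i,dB/10)
  Stage 1: F_1 = 10^(1.46/10) = 1.400, G_1 = 10^(10.8/10) = 12.02
  Stage 2: F_2 = 10^(1.23/10) = 1.327, G_2 = 10^(−1.23/10) = 0.7534
  Stage 3: F_3 = 10^(3.68/10) = 2.333, G_3 = 10^(12.5/10) = 17.78
Friis cascade:
  F = 1.400 + (1.327 − 1)/12.02 + (2.333 − 1)/9.057 = 1.574
NF = 10 log₁₀(1.574) = 1.97 dB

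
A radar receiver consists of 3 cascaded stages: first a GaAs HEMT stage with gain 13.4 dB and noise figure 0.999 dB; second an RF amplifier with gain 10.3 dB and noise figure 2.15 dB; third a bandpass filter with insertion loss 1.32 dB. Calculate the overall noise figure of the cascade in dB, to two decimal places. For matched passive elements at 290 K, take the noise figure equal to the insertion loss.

1.10 dB

Convert to linear (a loss of L dB is a gain of −L dB): F_i = 10^(NF_i/10), G_i = 10^(G_i,dB/10)
  Stage 1: F_1 = 10^(0.999/10) = 1.259, G_1 = 10^(13.4/10) = 21.88
  Stage 2: F_2 = 10^(2.15/10) = 1.641, G_2 = 10^(10.3/10) = 10.72
  Stage 3: F_3 = 10^(1.32/10) = 1.355, G_3 = 10^(−1.32/10) = 0.7379
Friis cascade:
  F = 1.259 + (1.641 − 1)/21.88 + (1.355 − 1)/234.4 = 1.289
NF = 10 log₁₀(1.289) = 1.10 dB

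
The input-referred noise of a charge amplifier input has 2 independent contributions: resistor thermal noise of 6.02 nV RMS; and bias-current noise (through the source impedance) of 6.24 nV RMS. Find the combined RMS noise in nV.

8.67 nV

Uncorrelated sources add in power (mean-square): V_tot = √(ΣV_i²)
V_tot = √[(6.02×10⁻⁹)² + (6.24×10⁻⁹)²] = 8.67×10⁻⁹ V = 8.67 nV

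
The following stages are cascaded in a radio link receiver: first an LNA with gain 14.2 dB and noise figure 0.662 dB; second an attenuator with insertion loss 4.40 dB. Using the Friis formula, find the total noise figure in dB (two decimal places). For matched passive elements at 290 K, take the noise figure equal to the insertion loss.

Convert to linear (a loss of L dB is a gain of −L dB): F_i = 10^(NF_i/10), G_i = 10^(G_i,dB/10)
  Stage 1: F_1 = 10^(0.662/10) = 1.165, G_1 = 10^(14.2/10) = 26.30
  Stage 2: F_2 = 10^(4.40/10) = 2.754, G_2 = 10^(−4.40/10) = 0.3631
Friis cascade:
  F = 1.165 + (2.754 − 1)/26.30 = 1.231
NF = 10 log₁₀(1.231) = 0.90 dB

0.90 dB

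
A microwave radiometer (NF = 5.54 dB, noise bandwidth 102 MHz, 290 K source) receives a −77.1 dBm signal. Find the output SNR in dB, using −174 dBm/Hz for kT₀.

11.3 dB

Noise floor: N = −174 + 10 log₁₀(B) + NF
10 log₁₀(1.02×10⁸) = 80.09 dB
N = −174 + 80.09 + 5.54 = −88.37 dBm
SNR = P_sig − N = −77.1 − (−88.37) = 11.27 dB → 11.3 dB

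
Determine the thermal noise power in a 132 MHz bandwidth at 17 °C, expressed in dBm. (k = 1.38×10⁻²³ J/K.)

−92.8 dBm

T = 17 °C + 273.15 = 290.15 K
P_n = kTB = 1.38×10⁻²³ × 290.15 × 1.32×10⁸ = 5.29×10⁻¹³ W
In dBm: 10 log₁₀(5.29×10⁻¹³ / 10⁻³) = −92.8 dBm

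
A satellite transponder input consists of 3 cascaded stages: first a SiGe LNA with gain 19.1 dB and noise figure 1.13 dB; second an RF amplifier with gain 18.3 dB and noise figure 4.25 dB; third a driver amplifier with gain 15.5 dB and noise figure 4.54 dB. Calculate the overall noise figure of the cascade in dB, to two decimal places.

Convert to linear (a loss of L dB is a gain of −L dB): F_i = 10^(NF_i/10), G_i = 10^(G_i,dB/10)
  Stage 1: F_1 = 10^(1.13/10) = 1.297, G_1 = 10^(19.1/10) = 81.28
  Stage 2: F_2 = 10^(4.25/10) = 2.661, G_2 = 10^(18.3/10) = 67.61
  Stage 3: F_3 = 10^(4.54/10) = 2.844, G_3 = 10^(15.5/10) = 35.48
Friis cascade:
  F = 1.297 + (2.661 − 1)/81.28 + (2.844 − 1)/5495 = 1.318
NF = 10 log₁₀(1.318) = 1.20 dB

1.20 dB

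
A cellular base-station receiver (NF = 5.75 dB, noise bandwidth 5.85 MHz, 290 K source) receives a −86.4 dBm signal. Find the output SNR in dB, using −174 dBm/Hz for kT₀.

Noise floor: N = −174 + 10 log₁₀(B) + NF
10 log₁₀(5.85×10⁶) = 67.67 dB
N = −174 + 67.67 + 5.75 = −100.58 dBm
SNR = P_sig − N = −86.4 − (−100.58) = 14.18 dB → 14.2 dB

14.2 dB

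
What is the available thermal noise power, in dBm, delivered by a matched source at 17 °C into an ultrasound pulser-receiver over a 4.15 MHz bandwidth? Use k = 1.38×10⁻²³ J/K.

−107.8 dBm

T = 17 °C + 273.15 = 290.15 K
P_n = kTB = 1.38×10⁻²³ × 290.15 × 4.15×10⁶ = 1.66×10⁻¹⁴ W
In dBm: 10 log₁₀(1.66×10⁻¹⁴ / 10⁻³) = −107.8 dBm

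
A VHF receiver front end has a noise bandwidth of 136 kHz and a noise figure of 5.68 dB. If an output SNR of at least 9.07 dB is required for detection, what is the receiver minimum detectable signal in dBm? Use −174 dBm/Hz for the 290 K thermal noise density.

−107.9 dBm

Sensitivity = −174 + 10 log₁₀(B) + NF + SNR_min
= −174 + 51.34 + 5.68 + 9.07
= −107.91 dBm → −107.9 dBm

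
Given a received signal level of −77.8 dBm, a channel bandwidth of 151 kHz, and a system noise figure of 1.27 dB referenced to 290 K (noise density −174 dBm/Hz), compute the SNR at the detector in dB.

43.1 dB

Noise floor: N = −174 + 10 log₁₀(B) + NF
10 log₁₀(1.51×10⁵) = 51.79 dB
N = −174 + 51.79 + 1.27 = −120.94 dBm
SNR = P_sig − N = −77.8 − (−120.94) = 43.14 dB → 43.1 dB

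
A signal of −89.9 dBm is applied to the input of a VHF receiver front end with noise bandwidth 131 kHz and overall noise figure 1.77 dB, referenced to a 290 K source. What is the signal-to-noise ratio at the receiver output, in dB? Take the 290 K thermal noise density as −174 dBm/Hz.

Noise floor: N = −174 + 10 log₁₀(B) + NF
10 log₁₀(1.31×10⁵) = 51.17 dB
N = −174 + 51.17 + 1.77 = −121.06 dBm
SNR = P_sig − N = −89.9 − (−121.06) = 31.16 dB → 31.2 dB

31.2 dB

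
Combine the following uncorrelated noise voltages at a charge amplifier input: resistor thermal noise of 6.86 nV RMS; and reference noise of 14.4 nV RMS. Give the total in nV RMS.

Uncorrelated sources add in power (mean-square): V_tot = √(ΣV_i²)
V_tot = √[(6.86×10⁻⁹)² + (1.44×10⁻⁸)²] = 1.60×10⁻⁸ V = 16.0 nV

16.0 nV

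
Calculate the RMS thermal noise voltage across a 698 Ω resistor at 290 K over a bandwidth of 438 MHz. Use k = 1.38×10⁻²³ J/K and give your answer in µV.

70.0 µV

V_n = √(4kTRB)
4kTRB = 4 × 1.38×10⁻²³ × 290 × 6.98×10² × 4.38×10⁸ = 4.89×10⁻⁹ V²
V_n = √(4.89×10⁻⁹) = 7.00×10⁻⁵ V = 70.0 µV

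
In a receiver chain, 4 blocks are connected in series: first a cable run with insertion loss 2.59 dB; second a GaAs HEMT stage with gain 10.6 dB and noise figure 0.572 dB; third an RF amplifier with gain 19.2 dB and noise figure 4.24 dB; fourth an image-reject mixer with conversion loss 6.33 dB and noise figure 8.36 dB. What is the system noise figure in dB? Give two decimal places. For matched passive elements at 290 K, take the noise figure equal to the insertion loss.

3.70 dB

Convert to linear (a loss of L dB is a gain of −L dB): F_i = 10^(NF_i/10), G_i = 10^(G_i,dB/10)
  Stage 1: F_1 = 10^(2.59/10) = 1.816, G_1 = 10^(−2.59/10) = 0.5508
  Stage 2: F_2 = 10^(0.572/10) = 1.141, G_2 = 10^(10.6/10) = 11.48
  Stage 3: F_3 = 10^(4.24/10) = 2.655, G_3 = 10^(19.2/10) = 83.18
  Stage 4: F_4 = 10^(8.36/10) = 6.855, G_4 = 10^(−6.33/10) = 0.2328
Friis cascade:
  F = 1.816 + (1.141 − 1)/0.5508 + (2.655 − 1)/6.324 + (6.855 − 1)/526.0 = 2.344
NF = 10 log₁₀(2.344) = 3.70 dB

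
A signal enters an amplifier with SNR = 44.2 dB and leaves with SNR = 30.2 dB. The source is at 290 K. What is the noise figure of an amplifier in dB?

NF (dB) = SNR_in(dB) − SNR_out(dB) when the source is at T₀
NF = 44.2 − 30.2 = 14.0 dB

14.0 dB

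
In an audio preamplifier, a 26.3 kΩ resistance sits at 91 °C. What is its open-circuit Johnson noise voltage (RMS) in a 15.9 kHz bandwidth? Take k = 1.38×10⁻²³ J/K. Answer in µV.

2.90 µV

T = 91 °C + 273.15 = 364.15 K
V_n = √(4kTRB)
4kTRB = 4 × 1.38×10⁻²³ × 364.15 × 2.63×10⁴ × 1.59×10⁴ = 8.41×10⁻¹² V²
V_n = √(8.41×10⁻¹²) = 2.90×10⁻⁶ V = 2.90 µV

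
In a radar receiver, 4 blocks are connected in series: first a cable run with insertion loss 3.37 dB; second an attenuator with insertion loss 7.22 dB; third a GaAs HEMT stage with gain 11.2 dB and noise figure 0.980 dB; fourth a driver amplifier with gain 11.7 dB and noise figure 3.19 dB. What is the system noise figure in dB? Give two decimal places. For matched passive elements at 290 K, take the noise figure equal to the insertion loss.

11.85 dB

Convert to linear (a loss of L dB is a gain of −L dB): F_i = 10^(NF_i/10), G_i = 10^(G_i,dB/10)
  Stage 1: F_1 = 10^(3.37/10) = 2.173, G_1 = 10^(−3.37/10) = 0.4603
  Stage 2: F_2 = 10^(7.22/10) = 5.272, G_2 = 10^(−7.22/10) = 0.1897
  Stage 3: F_3 = 10^(0.980/10) = 1.253, G_3 = 10^(11.2/10) = 13.18
  Stage 4: F_4 = 10^(3.19/10) = 2.084, G_4 = 10^(11.7/10) = 14.79
Friis cascade:
  F = 2.173 + (5.272 − 1)/0.4603 + (1.253 − 1)/0.08730 + (2.084 − 1)/1.151 = 15.30
NF = 10 log₁₀(15.30) = 11.85 dB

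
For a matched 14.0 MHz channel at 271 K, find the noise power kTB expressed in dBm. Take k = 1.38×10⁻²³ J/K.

−102.8 dBm

P_n = kTB = 1.38×10⁻²³ × 271 × 1.40×10⁷ = 5.24×10⁻¹⁴ W
In dBm: 10 log₁₀(5.24×10⁻¹⁴ / 10⁻³) = −102.8 dBm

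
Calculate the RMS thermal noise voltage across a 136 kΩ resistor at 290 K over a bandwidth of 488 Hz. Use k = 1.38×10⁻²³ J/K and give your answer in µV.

1.03 µV

V_n = √(4kTRB)
4kTRB = 4 × 1.38×10⁻²³ × 290 × 1.36×10⁵ × 4.88×10² = 1.06×10⁻¹² V²
V_n = √(1.06×10⁻¹²) = 1.03×10⁻⁶ V = 1.03 µV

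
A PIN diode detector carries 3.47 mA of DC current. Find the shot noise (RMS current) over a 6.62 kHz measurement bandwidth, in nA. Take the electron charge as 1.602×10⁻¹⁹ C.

2.71 nA

I_n = √(2qI·B)
2qI·B = 2 × 1.602×10⁻¹⁹ × 3.47×10⁻³ × 6.62×10³ = 7.36×10⁻¹⁸ A²
I_n = √(7.36×10⁻¹⁸) = 2.71×10⁻⁹ A = 2.71 nA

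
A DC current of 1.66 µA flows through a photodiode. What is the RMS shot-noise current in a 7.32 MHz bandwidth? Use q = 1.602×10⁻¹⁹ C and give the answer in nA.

I_n = √(2qI·B)
2qI·B = 2 × 1.602×10⁻¹⁹ × 1.66×10⁻⁶ × 7.32×10⁶ = 3.89×10⁻¹⁸ A²
I_n = √(3.89×10⁻¹⁸) = 1.97×10⁻⁹ A = 1.97 nA

1.97 nA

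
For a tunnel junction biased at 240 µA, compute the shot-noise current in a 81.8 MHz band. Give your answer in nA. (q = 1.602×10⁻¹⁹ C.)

I_n = √(2qI·B)
2qI·B = 2 × 1.602×10⁻¹⁹ × 2.40×10⁻⁴ × 8.18×10⁷ = 6.29×10⁻¹⁵ A²
I_n = √(6.29×10⁻¹⁵) = 7.93×10⁻⁸ A = 79.3 nA

79.3 nA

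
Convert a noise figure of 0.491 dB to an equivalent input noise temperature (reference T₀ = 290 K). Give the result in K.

34.7 K

F = 10^(0.491/10) = 1.1197
T_e = (F − 1)·T₀ = (1.1197 − 1) × 290 = 34.7 K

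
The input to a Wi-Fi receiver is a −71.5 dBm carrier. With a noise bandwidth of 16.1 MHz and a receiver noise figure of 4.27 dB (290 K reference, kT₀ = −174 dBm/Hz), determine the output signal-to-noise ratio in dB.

26.2 dB

Noise floor: N = −174 + 10 log₁₀(B) + NF
10 log₁₀(1.61×10⁷) = 72.07 dB
N = −174 + 72.07 + 4.27 = −97.66 dBm
SNR = P_sig − N = −71.5 − (−97.66) = 26.16 dB → 26.2 dB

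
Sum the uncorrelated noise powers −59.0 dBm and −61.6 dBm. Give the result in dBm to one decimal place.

−57.1 dBm

Convert to linear, add, convert back:
P₁ = 1.26×10⁻⁹ W, P₂ = 6.92×10⁻¹⁰ W
P_tot = 1.95×10⁻⁹ W → 10 log₁₀(P_tot / 10⁻³) = −57.1 dBm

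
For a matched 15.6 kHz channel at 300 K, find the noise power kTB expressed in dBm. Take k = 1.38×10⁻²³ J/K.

−131.9 dBm

P_n = kTB = 1.38×10⁻²³ × 300 × 1.56×10⁴ = 6.46×10⁻¹⁷ W
In dBm: 10 log₁₀(6.46×10⁻¹⁷ / 10⁻³) = −131.9 dBm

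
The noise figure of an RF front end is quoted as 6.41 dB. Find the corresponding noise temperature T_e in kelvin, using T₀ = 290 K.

979 K

F = 10^(6.41/10) = 4.37522
T_e = (F − 1)·T₀ = (4.37522 − 1) × 290 = 979 K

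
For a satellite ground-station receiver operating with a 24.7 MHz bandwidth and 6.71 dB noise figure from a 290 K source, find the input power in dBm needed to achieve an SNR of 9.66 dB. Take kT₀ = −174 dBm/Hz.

Sensitivity = −174 + 10 log₁₀(B) + NF + SNR_min
= −174 + 73.93 + 6.71 + 9.66
= −83.70 dBm → −83.7 dBm

−83.7 dBm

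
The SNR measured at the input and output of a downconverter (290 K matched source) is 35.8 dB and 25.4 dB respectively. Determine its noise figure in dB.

10.4 dB

NF (dB) = SNR_in(dB) − SNR_out(dB) when the source is at T₀
NF = 35.8 − 25.4 = 10.4 dB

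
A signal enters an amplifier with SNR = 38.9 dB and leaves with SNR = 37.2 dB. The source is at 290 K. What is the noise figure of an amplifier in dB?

1.7 dB

NF (dB) = SNR_in(dB) − SNR_out(dB) when the source is at T₀
NF = 38.9 − 37.2 = 1.7 dB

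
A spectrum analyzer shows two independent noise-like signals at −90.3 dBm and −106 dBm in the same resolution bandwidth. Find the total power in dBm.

Convert to linear, add, convert back:
P₁ = 9.33×10⁻¹³ W, P₂ = 2.51×10⁻¹⁴ W
P_tot = 9.58×10⁻¹³ W → 10 log₁₀(P_tot / 10⁻³) = −90.2 dBm

−90.2 dBm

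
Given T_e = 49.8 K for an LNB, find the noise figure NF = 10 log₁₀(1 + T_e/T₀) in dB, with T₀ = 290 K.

F = 1 + T_e/T₀ = 1 + 49.8/290 = 1.17172
NF = 10 log₁₀(1.17172) = 0.688 dB

0.688 dB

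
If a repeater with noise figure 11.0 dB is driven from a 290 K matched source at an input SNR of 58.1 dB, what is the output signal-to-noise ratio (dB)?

47.1 dB

By definition F = SNR_in/SNR_out, so in dB: SNR_out = SNR_in − NF
SNR_out = 58.1 − 11.0 = 47.1 dB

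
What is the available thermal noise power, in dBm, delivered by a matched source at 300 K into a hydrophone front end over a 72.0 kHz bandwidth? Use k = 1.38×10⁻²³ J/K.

P_n = kTB = 1.38×10⁻²³ × 300 × 7.20×10⁴ = 2.98×10⁻¹⁶ W
In dBm: 10 log₁₀(2.98×10⁻¹⁶ / 10⁻³) = −125.3 dBm

−125.3 dBm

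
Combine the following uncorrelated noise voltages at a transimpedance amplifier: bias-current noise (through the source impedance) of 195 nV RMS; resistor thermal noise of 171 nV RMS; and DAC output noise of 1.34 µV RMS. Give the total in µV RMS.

1.36 µV

Uncorrelated sources add in power (mean-square): V_tot = √(ΣV_i²)
V_tot = √[(1.95×10⁻⁷)² + (1.71×10⁻⁷)² + (1.34×10⁻⁶)²] = 1.36×10⁻⁶ V = 1.36 µV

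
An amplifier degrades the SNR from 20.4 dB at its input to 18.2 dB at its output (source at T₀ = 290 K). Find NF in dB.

NF (dB) = SNR_in(dB) − SNR_out(dB) when the source is at T₀
NF = 20.4 − 18.2 = 2.2 dB

2.2 dB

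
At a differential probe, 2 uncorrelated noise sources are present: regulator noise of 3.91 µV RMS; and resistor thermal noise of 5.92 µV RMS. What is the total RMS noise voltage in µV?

7.09 µV

Uncorrelated sources add in power (mean-square): V_tot = √(ΣV_i²)
V_tot = √[(3.91×10⁻⁶)² + (5.92×10⁻⁶)²] = 7.09×10⁻⁶ V = 7.09 µV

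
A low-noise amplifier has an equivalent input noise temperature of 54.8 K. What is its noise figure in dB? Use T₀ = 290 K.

0.752 dB

F = 1 + T_e/T₀ = 1 + 54.8/290 = 1.18897
NF = 10 log₁₀(1.18897) = 0.752 dB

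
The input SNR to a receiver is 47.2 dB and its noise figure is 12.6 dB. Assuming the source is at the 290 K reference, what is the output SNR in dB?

By definition F = SNR_in/SNR_out, so in dB: SNR_out = SNR_in − NF
SNR_out = 47.2 − 12.6 = 34.6 dB

34.6 dB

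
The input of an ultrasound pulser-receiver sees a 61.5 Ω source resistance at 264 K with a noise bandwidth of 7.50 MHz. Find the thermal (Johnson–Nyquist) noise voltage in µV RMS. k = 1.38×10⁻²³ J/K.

2.59 µV

V_n = √(4kTRB)
4kTRB = 4 × 1.38×10⁻²³ × 264 × 6.15×10¹ × 7.50×10⁶ = 6.72×10⁻¹² V²
V_n = √(6.72×10⁻¹²) = 2.59×10⁻⁶ V = 2.59 µV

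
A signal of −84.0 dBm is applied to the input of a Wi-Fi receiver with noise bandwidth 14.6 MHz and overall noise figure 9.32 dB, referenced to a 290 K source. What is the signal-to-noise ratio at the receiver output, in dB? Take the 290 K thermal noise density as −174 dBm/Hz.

9.0 dB

Noise floor: N = −174 + 10 log₁₀(B) + NF
10 log₁₀(1.46×10⁷) = 71.64 dB
N = −174 + 71.64 + 9.32 = −93.04 dBm
SNR = P_sig − N = −84.0 − (−93.04) = 9.04 dB → 9.0 dB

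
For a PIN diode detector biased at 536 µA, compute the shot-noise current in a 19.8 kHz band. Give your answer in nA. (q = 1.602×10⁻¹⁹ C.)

1.84 nA

I_n = √(2qI·B)
2qI·B = 2 × 1.602×10⁻¹⁹ × 5.36×10⁻⁴ × 1.98×10⁴ = 3.40×10⁻¹⁸ A²
I_n = √(3.40×10⁻¹⁸) = 1.84×10⁻⁹ A = 1.84 nA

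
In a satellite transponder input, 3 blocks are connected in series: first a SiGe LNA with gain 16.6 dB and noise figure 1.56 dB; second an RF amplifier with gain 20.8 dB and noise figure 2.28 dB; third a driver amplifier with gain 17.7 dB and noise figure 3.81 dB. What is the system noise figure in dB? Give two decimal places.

1.61 dB

Convert to linear (a loss of L dB is a gain of −L dB): F_i = 10^(NF_i/10), G_i = 10^(G_i,dB/10)
  Stage 1: F_1 = 10^(1.56/10) = 1.432, G_1 = 10^(16.6/10) = 45.71
  Stage 2: F_2 = 10^(2.28/10) = 1.690, G_2 = 10^(20.8/10) = 120.2
  Stage 3: F_3 = 10^(3.81/10) = 2.404, G_3 = 10^(17.7/10) = 58.88
Friis cascade:
  F = 1.432 + (1.690 − 1)/45.71 + (2.404 − 1)/5495 = 1.448
NF = 10 log₁₀(1.448) = 1.61 dB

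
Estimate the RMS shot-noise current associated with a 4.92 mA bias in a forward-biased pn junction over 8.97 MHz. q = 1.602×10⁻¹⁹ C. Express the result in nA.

I_n = √(2qI·B)
2qI·B = 2 × 1.602×10⁻¹⁹ × 4.92×10⁻³ × 8.97×10⁶ = 1.41×10⁻¹⁴ A²
I_n = √(1.41×10⁻¹⁴) = 1.19×10⁻⁷ A = 119 nA

119 nA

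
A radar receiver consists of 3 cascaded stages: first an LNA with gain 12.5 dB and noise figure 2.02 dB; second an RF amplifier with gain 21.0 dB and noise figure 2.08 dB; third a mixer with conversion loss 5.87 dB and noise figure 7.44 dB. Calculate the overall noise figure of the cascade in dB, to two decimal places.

2.12 dB

Convert to linear (a loss of L dB is a gain of −L dB): F_i = 10^(NF_i/10), G_i = 10^(G_i,dB/10)
  Stage 1: F_1 = 10^(2.02/10) = 1.592, G_1 = 10^(12.5/10) = 17.78
  Stage 2: F_2 = 10^(2.08/10) = 1.614, G_2 = 10^(21.0/10) = 125.9
  Stage 3: F_3 = 10^(7.44/10) = 5.546, G_3 = 10^(−5.87/10) = 0.2588
Friis cascade:
  F = 1.592 + (1.614 − 1)/17.78 + (5.546 − 1)/2239 = 1.629
NF = 10 log₁₀(1.629) = 2.12 dB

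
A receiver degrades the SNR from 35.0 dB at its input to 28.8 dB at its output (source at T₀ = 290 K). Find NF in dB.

NF (dB) = SNR_in(dB) − SNR_out(dB) when the source is at T₀
NF = 35.0 − 28.8 = 6.2 dB

6.2 dB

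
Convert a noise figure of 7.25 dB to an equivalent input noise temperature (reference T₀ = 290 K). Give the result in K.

1250 K

F = 10^(7.25/10) = 5.30884
T_e = (F − 1)·T₀ = (5.30884 − 1) × 290 = 1250 K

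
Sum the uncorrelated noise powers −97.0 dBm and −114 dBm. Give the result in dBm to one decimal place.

Convert to linear, add, convert back:
P₁ = 2.00×10⁻¹³ W, P₂ = 3.98×10⁻¹⁵ W
P_tot = 2.04×10⁻¹³ W → 10 log₁₀(P_tot / 10⁻³) = −96.9 dBm

−96.9 dBm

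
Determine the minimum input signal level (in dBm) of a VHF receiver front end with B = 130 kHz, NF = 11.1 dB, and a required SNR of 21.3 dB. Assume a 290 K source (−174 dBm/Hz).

−90.5 dBm

Sensitivity = −174 + 10 log₁₀(B) + NF + SNR_min
= −174 + 51.14 + 11.1 + 21.3
= −90.46 dBm → −90.5 dBm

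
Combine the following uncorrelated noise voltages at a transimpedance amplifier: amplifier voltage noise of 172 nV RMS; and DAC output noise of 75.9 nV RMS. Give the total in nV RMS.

188 nV

Uncorrelated sources add in power (mean-square): V_tot = √(ΣV_i²)
V_tot = √[(1.72×10⁻⁷)² + (7.59×10⁻⁸)²] = 1.88×10⁻⁷ V = 188 nV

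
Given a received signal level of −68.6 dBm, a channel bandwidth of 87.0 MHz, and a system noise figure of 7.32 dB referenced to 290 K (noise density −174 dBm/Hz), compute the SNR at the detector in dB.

Noise floor: N = −174 + 10 log₁₀(B) + NF
10 log₁₀(8.70×10⁷) = 79.4 dB
N = −174 + 79.4 + 7.32 = −87.28 dBm
SNR = P_sig − N = −68.6 − (−87.28) = 18.68 dB → 18.7 dB

18.7 dB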